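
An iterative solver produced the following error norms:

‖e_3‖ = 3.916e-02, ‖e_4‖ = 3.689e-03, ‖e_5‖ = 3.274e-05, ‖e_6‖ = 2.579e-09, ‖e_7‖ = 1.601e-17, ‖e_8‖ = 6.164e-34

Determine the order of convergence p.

2

Consecutive ratios: ‖e_8‖/‖e_7‖ = 6.164e-34/1.601e-17 = 3.85009e-17, ‖e_7‖/‖e_6‖ = 1.601e-17/2.579e-09 = 6.20783e-09.
p ≈ ln(3.85009e-17)/ln(6.20783e-09) = -37.7958/-18.8975 ≈ 2.00.
So the convergence is quadratic (order 2).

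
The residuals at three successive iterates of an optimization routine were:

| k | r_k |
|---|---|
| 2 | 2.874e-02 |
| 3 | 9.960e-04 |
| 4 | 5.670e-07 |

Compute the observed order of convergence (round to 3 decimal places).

p ≈ ln(r_4/r_3) / ln(r_3/r_2)
  = ln(5.670e-07/9.960e-04) / ln(9.960e-04/2.874e-02)
  = ln(0.000569277) / ln(0.0346555)
  = -7.471143 / -3.362299 ≈ 2.222034

2.222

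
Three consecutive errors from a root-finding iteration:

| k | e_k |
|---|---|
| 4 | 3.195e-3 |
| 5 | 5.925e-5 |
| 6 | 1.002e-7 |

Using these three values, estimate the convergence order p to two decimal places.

p ≈ ln(e_6/e_5) / ln(e_5/e_4)
  = ln(1.002e-7/5.925e-5) / ln(5.925e-5/3.195e-3)
  = ln(0.00169114) / ln(0.0185446)
  = -6.38235 / -3.98758 ≈ 1.60056

1.60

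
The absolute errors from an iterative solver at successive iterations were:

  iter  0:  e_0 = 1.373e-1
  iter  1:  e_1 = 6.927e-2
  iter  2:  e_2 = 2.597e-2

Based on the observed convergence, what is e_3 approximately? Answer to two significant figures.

First estimate the order: p ≈ ln(e_2/e_1) / ln(e_1/e_0) = ln(2.597e-2/6.927e-2)/ln(6.927e-2/1.373e-1) = ln(0.37491)/ln(0.504516) ≈ 1.4340.
Then e_3 ≈ e_2·(e_2/e_1)^p = 2.597e-2·(0.37491)^1.4340 = 2.597e-2·0.244913 ≈ 0.00636.

6.4e-3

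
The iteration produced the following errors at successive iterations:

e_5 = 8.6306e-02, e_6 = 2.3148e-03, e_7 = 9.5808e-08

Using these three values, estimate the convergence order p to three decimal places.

p ≈ ln(e_7/e_6) / ln(e_6/e_5)
  = ln(9.5808e-08/2.3148e-03) / ln(2.3148e-03/8.6306e-02)
  = ln(4.13893e-05) / ln(0.0268208)
  = -10.092488 / -3.618578 ≈ 2.789076

2.789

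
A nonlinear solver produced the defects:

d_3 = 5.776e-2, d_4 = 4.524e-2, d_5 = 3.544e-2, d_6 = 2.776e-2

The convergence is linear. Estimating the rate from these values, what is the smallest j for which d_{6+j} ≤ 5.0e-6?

36

Rate ρ ≈ d_6/d_5 = 2.776e-2/3.544e-2 = 0.7833.
After j more steps, d_{6+j} ≈ 2.776e-2·ρ^j; need ρ^j ≤ 5.0e-6/2.776e-2 = 0.000180115.
j ≥ ln(0.000180115)/ln(0.7833) = -8.6219/-0.24424 = 35.301.
So 36 more iterations are needed.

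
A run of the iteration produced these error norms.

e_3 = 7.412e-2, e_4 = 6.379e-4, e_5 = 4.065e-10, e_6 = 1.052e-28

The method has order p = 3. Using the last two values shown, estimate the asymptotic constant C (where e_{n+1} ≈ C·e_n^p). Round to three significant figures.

1.57

C ≈ e_6 / e_5^3
  = 1.052e-28 / (4.065e-10)^3
  = 1.052e-28 / 6.7171e-29 ≈ 1.5662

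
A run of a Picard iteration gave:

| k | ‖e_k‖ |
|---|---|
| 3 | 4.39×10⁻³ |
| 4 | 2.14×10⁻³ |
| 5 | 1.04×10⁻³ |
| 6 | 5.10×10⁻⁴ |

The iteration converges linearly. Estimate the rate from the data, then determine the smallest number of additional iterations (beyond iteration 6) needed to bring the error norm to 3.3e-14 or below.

Rate ρ ≈ ‖e_6‖/‖e_5‖ = 5.10×10⁻⁴/1.04×10⁻³ = 0.4904.
After j more steps, ‖e_{6+j}‖ ≈ 5.10×10⁻⁴·ρ^j; need ρ^j ≤ 3.3e-14/5.10×10⁻⁴ = 6.47059e-11.
j ≥ ln(6.47059e-11)/ln(0.4904) = -23.4612/-0.71253 = 32.927.
So 33 more iterations are needed.

33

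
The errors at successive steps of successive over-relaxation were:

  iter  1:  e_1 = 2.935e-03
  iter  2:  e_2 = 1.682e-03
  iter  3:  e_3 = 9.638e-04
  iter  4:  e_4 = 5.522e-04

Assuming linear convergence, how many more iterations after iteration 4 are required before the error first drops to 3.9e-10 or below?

26

Rate ρ ≈ e_4/e_3 = 5.522e-04/9.638e-04 = 0.5729.
After j more steps, e_{4+j} ≈ 5.522e-04·ρ^j; need ρ^j ≤ 3.9e-10/5.522e-04 = 7.06266e-07.
j ≥ ln(7.06266e-07)/ln(0.5729) = -14.1633/-0.55704 = 25.426.
So 26 more iterations are needed.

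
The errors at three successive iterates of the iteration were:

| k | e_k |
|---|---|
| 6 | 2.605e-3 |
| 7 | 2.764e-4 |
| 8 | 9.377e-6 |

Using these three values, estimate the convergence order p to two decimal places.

p ≈ ln(e_8/e_7) / ln(e_7/e_6)
  = ln(9.377e-6/2.764e-4) / ln(2.764e-4/2.605e-3)
  = ln(0.0339255) / ln(0.106104)
  = -3.38359 / -2.24334 ≈ 1.50828

1.51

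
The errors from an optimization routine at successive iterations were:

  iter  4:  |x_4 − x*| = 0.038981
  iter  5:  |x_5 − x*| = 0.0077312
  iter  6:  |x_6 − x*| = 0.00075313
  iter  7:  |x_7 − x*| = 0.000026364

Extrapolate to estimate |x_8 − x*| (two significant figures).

First estimate the order: p ≈ ln(|x_7 − x*|/|x_6 − x*|) / ln(|x_6 − x*|/|x_5 − x*|) = ln(0.000026364/0.00075313)/ln(0.00075313/0.0077312) = ln(0.0350059)/ln(0.0974144) ≈ 1.4395.
Then |x_8 − x*| ≈ |x_7 − x*|·(|x_7 − x*|/|x_6 − x*|)^p = 0.000026364·(0.0350059)^1.4395 = 0.000026364·0.00802216 ≈ 2.115e-07.

2.1e-7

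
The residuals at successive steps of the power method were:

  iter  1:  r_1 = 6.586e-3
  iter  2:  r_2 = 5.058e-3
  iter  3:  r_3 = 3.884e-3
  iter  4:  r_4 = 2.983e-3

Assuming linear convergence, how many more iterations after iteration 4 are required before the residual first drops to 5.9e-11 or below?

68

Rate ρ ≈ r_4/r_3 = 2.983e-3/3.884e-3 = 0.7680.
After j more steps, r_{4+j} ≈ 2.983e-3·ρ^j; need ρ^j ≤ 5.9e-11/2.983e-3 = 1.97787e-08.
j ≥ ln(1.97787e-08)/ln(0.7680) = -17.7387/-0.26397 = 67.200.
So 68 more iterations are needed.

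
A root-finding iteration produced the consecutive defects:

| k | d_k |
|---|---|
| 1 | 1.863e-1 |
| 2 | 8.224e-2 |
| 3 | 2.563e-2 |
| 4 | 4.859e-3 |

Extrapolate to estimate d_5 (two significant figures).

4.5e-4

First estimate the order: p ≈ ln(d_4/d_3) / ln(d_3/d_2) = ln(4.859e-3/2.563e-2)/ln(2.563e-2/8.224e-2) = ln(0.189583)/ln(0.311649) ≈ 1.4263.
Then d_5 ≈ d_4·(d_4/d_3)^p = 4.859e-3·(0.189583)^1.4263 = 4.859e-3·0.0933094 ≈ 0.0004534.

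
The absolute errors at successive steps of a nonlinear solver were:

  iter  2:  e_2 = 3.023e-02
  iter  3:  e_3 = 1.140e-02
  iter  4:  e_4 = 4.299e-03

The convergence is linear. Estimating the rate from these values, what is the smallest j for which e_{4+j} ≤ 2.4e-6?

Rate ρ ≈ e_4/e_3 = 4.299e-03/1.140e-02 = 0.3771.
After j more steps, e_{4+j} ≈ 4.299e-03·ρ^j; need ρ^j ≤ 2.4e-6/4.299e-03 = 0.000558269.
j ≥ ln(0.000558269)/ln(0.3771) = -7.4907/-0.97524 = 7.681.
So 8 more iterations are needed.

8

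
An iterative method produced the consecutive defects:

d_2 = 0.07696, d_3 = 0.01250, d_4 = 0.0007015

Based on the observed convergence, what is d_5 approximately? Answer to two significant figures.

7.3e-6

First estimate the order: p ≈ ln(d_4/d_3) / ln(d_3/d_2) = ln(0.0007015/0.01250)/ln(0.01250/0.07696) = ln(0.05612)/ln(0.162422) ≈ 1.5847.
Then d_5 ≈ d_4·(d_4/d_3)^p = 0.0007015·(0.05612)^1.5847 = 0.0007015·0.0104166 ≈ 7.307e-06.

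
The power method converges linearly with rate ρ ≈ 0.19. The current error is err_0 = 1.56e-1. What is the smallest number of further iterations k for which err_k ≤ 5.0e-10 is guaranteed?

After k steps, err_k ≈ 1.56e-1·0.19^k.
Need 0.19^k ≤ 5.0e-10/1.56e-1 = 3.20513e-09.
k ≥ ln(3.20513e-09)/ln(0.19) = -19.5585/-1.66073 = 11.777.
Smallest integer k = 12.

12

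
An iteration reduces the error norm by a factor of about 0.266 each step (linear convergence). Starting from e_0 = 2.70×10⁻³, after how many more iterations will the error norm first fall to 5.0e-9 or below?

10

After k steps, e_k ≈ 2.70×10⁻³·0.266^k.
Need 0.266^k ≤ 5.0e-9/2.70×10⁻³ = 1.85185e-06.
k ≥ ln(1.85185e-06)/ln(0.266) = -13.1993/-1.32426 = 9.967.
Smallest integer k = 10.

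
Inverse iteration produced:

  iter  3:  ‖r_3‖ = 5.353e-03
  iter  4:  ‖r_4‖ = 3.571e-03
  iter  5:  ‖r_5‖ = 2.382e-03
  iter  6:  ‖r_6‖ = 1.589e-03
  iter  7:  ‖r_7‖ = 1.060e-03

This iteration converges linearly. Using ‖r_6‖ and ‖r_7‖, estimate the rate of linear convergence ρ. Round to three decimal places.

ρ ≈ ‖r_7‖/‖r_6‖ = 1.060e-03/1.589e-03 = 0.66709

0.667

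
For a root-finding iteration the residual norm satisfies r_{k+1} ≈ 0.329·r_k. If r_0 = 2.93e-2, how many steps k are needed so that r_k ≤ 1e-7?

After k steps, r_k ≈ 2.93e-2·0.329^k.
Need 0.329^k ≤ 1e-7/2.93e-2 = 3.41297e-06.
k ≥ ln(3.41297e-06)/ln(0.329) = -12.5879/-1.11170 = 11.323.
Smallest integer k = 12.

12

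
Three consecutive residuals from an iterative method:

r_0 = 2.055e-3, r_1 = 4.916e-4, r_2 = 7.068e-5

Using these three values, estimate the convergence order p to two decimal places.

p ≈ ln(r_2/r_1) / ln(r_1/r_0)
  = ln(7.068e-5/4.916e-4) / ln(4.916e-4/2.055e-3)
  = ln(0.143775) / ln(0.239221)
  = -1.93951 / -1.43037 ≈ 1.35595

1.36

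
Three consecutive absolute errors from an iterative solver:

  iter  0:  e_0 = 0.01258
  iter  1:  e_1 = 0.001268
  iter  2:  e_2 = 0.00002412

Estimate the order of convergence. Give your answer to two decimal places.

p ≈ ln(e_2/e_1) / ln(e_1/e_0)
  = ln(0.00002412/0.001268) / ln(0.001268/0.01258)
  = ln(0.0190221) / ln(0.100795)
  = -3.96215 / -2.29467 ≈ 1.72668

1.73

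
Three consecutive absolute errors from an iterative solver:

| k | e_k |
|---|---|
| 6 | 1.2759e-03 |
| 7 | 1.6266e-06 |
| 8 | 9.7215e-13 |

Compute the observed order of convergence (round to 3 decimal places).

2.150

p ≈ ln(e_8/e_7) / ln(e_7/e_6)
  = ln(9.7215e-13/1.6266e-06) / ln(1.6266e-06/1.2759e-03)
  = ln(5.97658e-07) / ln(0.00127486)
  = -14.330247 / -6.664919 ≈ 2.150101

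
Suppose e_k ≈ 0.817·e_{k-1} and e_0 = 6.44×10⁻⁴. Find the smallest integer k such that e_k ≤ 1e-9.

67

After k steps, e_k ≈ 6.44×10⁻⁴·0.817^k.
Need 0.817^k ≤ 1e-9/6.44×10⁻⁴ = 1.5528e-06.
k ≥ ln(1.5528e-06)/ln(0.817) = -13.3755/-0.20212 = 66.176.
Smallest integer k = 67.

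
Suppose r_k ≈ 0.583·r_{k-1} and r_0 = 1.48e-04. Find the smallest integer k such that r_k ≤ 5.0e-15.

After k steps, r_k ≈ 1.48e-04·0.583^k.
Need 0.583^k ≤ 5.0e-15/1.48e-04 = 3.37838e-11.
k ≥ ln(3.37838e-11)/ln(0.583) = -24.1110/-0.53957 = 44.686.
Smallest integer k = 45.

45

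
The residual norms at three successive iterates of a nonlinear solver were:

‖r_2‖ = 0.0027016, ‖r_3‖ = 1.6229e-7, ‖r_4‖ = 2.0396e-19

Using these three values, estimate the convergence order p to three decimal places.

p ≈ ln(‖r_4‖/‖r_3‖) / ln(‖r_3‖/‖r_2‖)
  = ln(2.0396e-19/1.6229e-7) / ln(1.6229e-7/0.0027016)
  = ln(1.25676e-12) / ln(6.00718e-05)
  = -27.402484 / -9.719970 ≈ 2.819194

2.819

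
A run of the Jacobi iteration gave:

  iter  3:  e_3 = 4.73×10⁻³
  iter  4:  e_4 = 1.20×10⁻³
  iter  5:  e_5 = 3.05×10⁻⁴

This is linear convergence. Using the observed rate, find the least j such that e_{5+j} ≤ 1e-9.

10

Rate ρ ≈ e_5/e_4 = 3.05×10⁻⁴/1.20×10⁻³ = 0.2542.
After j more steps, e_{5+j} ≈ 3.05×10⁻⁴·ρ^j; need ρ^j ≤ 1e-9/3.05×10⁻⁴ = 3.27869e-06.
j ≥ ln(3.27869e-06)/ln(0.2542) = -12.6281/-1.36963 = 9.220.
So 10 more iterations are needed.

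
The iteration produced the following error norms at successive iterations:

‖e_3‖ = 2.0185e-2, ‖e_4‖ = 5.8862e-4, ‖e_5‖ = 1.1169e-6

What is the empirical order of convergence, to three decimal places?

p ≈ ln(‖e_5‖/‖e_4‖) / ln(‖e_4‖/‖e_3‖)
  = ln(1.1169e-6/5.8862e-4) / ln(5.8862e-4/2.0185e-2)
  = ln(0.00189749) / ln(0.0291613)
  = -6.267223 / -3.534913 ≈ 1.772950

1.773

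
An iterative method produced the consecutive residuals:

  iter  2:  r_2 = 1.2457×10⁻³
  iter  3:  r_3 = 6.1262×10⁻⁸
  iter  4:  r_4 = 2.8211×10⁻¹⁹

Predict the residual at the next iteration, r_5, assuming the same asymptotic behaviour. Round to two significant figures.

First estimate the order: p ≈ ln(r_4/r_3) / ln(r_3/r_2) = ln(2.8211×10⁻¹⁹/6.1262×10⁻⁸)/ln(6.1262×10⁻⁸/1.2457×10⁻³) = ln(4.60498e-12)/ln(4.91788e-05) ≈ 2.6314.
Then r_5 ≈ r_4·(r_4/r_3)^p = 2.8211×10⁻¹⁹·(4.60498e-12)^2.6314 = 2.8211×10⁻¹⁹·1.47373e-30 ≈ 4.158e-49.

4.2e-49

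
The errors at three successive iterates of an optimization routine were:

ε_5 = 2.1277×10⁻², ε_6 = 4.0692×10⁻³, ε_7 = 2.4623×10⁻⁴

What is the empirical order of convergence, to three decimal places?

p ≈ ln(ε_7/ε_6) / ln(ε_6/ε_5)
  = ln(2.4623×10⁻⁴/4.0692×10⁻³) / ln(4.0692×10⁻³/2.1277×10⁻²)
  = ln(0.0605107) / ln(0.191249)
  = -2.804935 / -1.654179 ≈ 1.695666

1.696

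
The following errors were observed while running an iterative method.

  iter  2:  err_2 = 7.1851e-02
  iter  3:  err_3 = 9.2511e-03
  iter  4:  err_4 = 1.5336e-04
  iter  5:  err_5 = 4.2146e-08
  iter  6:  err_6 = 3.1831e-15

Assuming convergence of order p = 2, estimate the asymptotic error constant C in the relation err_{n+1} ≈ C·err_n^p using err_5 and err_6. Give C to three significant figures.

1.79

C ≈ err_6 / err_5^2
  = 3.1831e-15 / (4.2146e-08)^2
  = 3.1831e-15 / 1.77629e-15 ≈ 1.792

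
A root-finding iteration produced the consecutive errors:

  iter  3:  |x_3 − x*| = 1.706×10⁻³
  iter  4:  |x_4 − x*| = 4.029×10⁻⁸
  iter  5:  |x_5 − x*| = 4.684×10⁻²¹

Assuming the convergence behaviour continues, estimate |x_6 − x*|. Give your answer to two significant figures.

3.2e-57

First estimate the order: p ≈ ln(|x_5 − x*|/|x_4 − x*|) / ln(|x_4 − x*|/|x_3 − x*|) = ln(4.684×10⁻²¹/4.029×10⁻⁸)/ln(4.029×10⁻⁸/1.706×10⁻³) = ln(1.16257e-13)/ln(2.36166e-05) ≈ 2.7956.
Then |x_6 − x*| ≈ |x_5 − x*|·(|x_5 − x*|/|x_4 − x*|)^p = 4.684×10⁻²¹·(1.16257e-13)^2.7956 = 4.684×10⁻²¹·6.91967e-37 ≈ 3.241e-57.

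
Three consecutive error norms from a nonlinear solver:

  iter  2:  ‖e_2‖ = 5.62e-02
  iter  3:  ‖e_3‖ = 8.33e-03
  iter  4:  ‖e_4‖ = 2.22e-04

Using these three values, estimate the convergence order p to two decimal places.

p ≈ ln(‖e_4‖/‖e_3‖) / ln(‖e_3‖/‖e_2‖)
  = ln(2.22e-04/8.33e-03) / ln(8.33e-03/5.62e-02)
  = ln(0.0266507) / ln(0.148221)
  = -3.62494 / -1.90905 ≈ 1.89882

1.90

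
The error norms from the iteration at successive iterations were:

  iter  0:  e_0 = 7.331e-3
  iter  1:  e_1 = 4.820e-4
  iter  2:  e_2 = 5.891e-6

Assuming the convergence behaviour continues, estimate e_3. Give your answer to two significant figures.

4.7e-9

First estimate the order: p ≈ ln(e_2/e_1) / ln(e_1/e_0) = ln(5.891e-6/4.820e-4)/ln(4.820e-4/7.331e-3) = ln(0.012222)/ln(0.0657482) ≈ 1.6182.
Then e_3 ≈ e_2·(e_2/e_1)^p = 5.891e-6·(0.012222)^1.6182 = 5.891e-6·0.000802812 ≈ 4.729e-09.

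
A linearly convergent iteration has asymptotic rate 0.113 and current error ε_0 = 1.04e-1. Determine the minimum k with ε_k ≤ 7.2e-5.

After k steps, ε_k ≈ 1.04e-1·0.113^k.
Need 0.113^k ≤ 7.2e-5/1.04e-1 = 0.000692308.
k ≥ ln(0.000692308)/ln(0.113) = -7.2755/-2.18037 = 3.337.
Smallest integer k = 4.

4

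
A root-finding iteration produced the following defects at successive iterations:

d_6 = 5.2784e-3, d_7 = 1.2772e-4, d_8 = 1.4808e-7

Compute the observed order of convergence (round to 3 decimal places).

1.816

p ≈ ln(d_8/d_7) / ln(d_7/d_6)
  = ln(1.4808e-7/1.2772e-4) / ln(1.2772e-4/5.2784e-3)
  = ln(0.00115941) / ln(0.0241967)
  = -6.759844 / -3.721539 ≈ 1.816411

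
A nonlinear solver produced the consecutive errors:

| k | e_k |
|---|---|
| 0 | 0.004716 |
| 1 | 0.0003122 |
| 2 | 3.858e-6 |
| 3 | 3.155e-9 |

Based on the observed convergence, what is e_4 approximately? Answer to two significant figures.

3.2e-14

First estimate the order: p ≈ ln(e_3/e_2) / ln(e_2/e_1) = ln(3.155e-9/3.858e-6)/ln(3.858e-6/0.0003122) = ln(0.000817781)/ln(0.0123575) ≈ 1.6181.
Then e_4 ≈ e_3·(e_3/e_2)^p = 3.155e-9·(0.000817781)^1.6181 = 3.155e-9·1.01004e-05 ≈ 3.187e-14.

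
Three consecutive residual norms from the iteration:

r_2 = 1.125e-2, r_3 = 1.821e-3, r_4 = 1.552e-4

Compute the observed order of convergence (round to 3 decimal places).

1.352

p ≈ ln(r_4/r_3) / ln(r_3/r_2)
  = ln(1.552e-4/1.821e-3) / ln(1.821e-3/1.125e-2)
  = ln(0.0852279) / ln(0.161867)
  = -2.462426 / -1.820980 ≈ 1.352253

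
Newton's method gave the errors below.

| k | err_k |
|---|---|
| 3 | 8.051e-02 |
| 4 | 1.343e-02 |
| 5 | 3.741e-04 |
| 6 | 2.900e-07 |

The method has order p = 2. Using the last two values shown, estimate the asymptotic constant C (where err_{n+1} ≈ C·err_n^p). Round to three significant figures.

2.07

C ≈ err_6 / err_5^2
  = 2.900e-07 / (3.741e-04)^2
  = 2.900e-07 / 1.39951e-07 ≈ 2.0722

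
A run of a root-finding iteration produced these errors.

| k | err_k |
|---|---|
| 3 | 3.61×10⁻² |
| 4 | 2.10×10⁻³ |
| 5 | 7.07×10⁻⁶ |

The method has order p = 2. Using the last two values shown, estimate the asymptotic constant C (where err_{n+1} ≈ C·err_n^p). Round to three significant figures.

1.60

C ≈ err_5 / err_4^2
  = 7.07×10⁻⁶ / (2.10×10⁻³)^2
  = 7.07×10⁻⁶ / 4.41e-06 ≈ 1.6032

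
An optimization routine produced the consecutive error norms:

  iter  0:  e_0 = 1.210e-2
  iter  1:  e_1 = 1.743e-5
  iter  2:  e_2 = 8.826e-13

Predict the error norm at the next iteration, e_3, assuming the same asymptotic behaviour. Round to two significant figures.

First estimate the order: p ≈ ln(e_2/e_1) / ln(e_1/e_0) = ln(8.826e-13/1.743e-5)/ln(1.743e-5/1.210e-2) = ln(5.06368e-08)/ln(0.0014405) ≈ 2.5675.
Then e_3 ≈ e_2·(e_2/e_1)^p = 8.826e-13·(5.06368e-08)^2.5675 = 8.826e-13·1.85659e-19 ≈ 1.639e-31.

1.6e-31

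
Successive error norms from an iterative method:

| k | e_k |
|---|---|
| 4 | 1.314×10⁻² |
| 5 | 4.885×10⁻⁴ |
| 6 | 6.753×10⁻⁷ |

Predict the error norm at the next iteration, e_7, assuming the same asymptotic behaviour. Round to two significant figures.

First estimate the order: p ≈ ln(e_6/e_5) / ln(e_5/e_4) = ln(6.753×10⁻⁷/4.885×10⁻⁴)/ln(4.885×10⁻⁴/1.314×10⁻²) = ln(0.0013824)/ln(0.0371766) ≈ 1.9999.
Then e_7 ≈ e_6·(e_6/e_5)^p = 6.753×10⁻⁷·(0.0013824)^1.9999 = 6.753×10⁻⁷·1.91229e-06 ≈ 1.291e-12.

1.3e-12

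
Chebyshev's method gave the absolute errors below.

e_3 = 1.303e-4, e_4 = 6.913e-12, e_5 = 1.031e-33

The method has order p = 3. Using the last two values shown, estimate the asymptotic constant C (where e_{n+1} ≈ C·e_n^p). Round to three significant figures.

C ≈ e_5 / e_4^3
  = 1.031e-33 / (6.913e-12)^3
  = 1.031e-33 / 3.30369e-34 ≈ 3.1208

3.12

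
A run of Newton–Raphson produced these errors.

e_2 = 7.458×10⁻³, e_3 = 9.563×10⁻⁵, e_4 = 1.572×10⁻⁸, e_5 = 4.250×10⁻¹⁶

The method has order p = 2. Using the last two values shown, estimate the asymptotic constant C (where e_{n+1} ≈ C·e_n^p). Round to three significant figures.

1.72

C ≈ e_5 / e_4^2
  = 4.250×10⁻¹⁶ / (1.572×10⁻⁸)^2
  = 4.250×10⁻¹⁶ / 2.47118e-16 ≈ 1.7198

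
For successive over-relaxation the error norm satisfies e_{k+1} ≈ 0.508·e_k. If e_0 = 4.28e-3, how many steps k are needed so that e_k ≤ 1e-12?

33

After k steps, e_k ≈ 4.28e-3·0.508^k.
Need 0.508^k ≤ 1e-12/4.28e-3 = 2.33645e-10.
k ≥ ln(2.33645e-10)/ln(0.508) = -22.1772/-0.67727 = 32.745.
Smallest integer k = 33.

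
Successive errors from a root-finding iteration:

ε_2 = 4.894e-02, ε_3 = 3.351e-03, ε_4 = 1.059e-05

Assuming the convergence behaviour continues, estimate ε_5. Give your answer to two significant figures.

4.5e-11

First estimate the order: p ≈ ln(ε_4/ε_3) / ln(ε_3/ε_2) = ln(1.059e-05/3.351e-03)/ln(3.351e-03/4.894e-02) = ln(0.00316025)/ln(0.0684716) ≈ 2.1471.
Then ε_5 ≈ ε_4·(ε_4/ε_3)^p = 1.059e-05·(0.00316025)^2.1471 = 1.059e-05·4.28205e-06 ≈ 4.535e-11.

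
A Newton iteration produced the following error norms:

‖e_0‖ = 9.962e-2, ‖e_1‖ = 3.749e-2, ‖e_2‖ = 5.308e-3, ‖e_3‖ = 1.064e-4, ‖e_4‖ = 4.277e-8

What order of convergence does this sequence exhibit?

Consecutive ratios: ‖e_4‖/‖e_3‖ = 4.277e-8/1.064e-4 = 0.000401974, ‖e_3‖/‖e_2‖ = 1.064e-4/5.308e-3 = 0.0200452.
p ≈ ln(0.000401974)/ln(0.0200452) = -7.8191/-3.9098 ≈ 2.00.
So the convergence is quadratic (order 2).

2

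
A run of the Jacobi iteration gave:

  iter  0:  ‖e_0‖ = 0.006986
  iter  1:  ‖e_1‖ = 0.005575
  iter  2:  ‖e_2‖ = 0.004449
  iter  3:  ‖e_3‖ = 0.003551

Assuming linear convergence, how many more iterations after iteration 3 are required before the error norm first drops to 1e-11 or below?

88

Rate ρ ≈ ‖e_3‖/‖e_2‖ = 0.003551/0.004449 = 0.7982.
After j more steps, ‖e_{3+j}‖ ≈ 0.003551·ρ^j; need ρ^j ≤ 1e-11/0.003551 = 2.81611e-09.
j ≥ ln(2.81611e-09)/ln(0.7982) = -19.6879/-0.22540 = 87.346.
So 88 more iterations are needed.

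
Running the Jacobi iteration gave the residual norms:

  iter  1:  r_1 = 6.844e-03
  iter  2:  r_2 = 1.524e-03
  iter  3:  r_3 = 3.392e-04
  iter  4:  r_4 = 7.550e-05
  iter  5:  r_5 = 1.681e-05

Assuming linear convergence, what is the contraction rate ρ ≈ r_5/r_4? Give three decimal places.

ρ ≈ r_5/r_4 = 1.681e-05/7.550e-05 = 0.22265

0.223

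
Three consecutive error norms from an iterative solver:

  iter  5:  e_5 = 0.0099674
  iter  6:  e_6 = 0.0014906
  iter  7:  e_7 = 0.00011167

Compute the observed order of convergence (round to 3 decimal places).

p ≈ ln(e_7/e_6) / ln(e_6/e_5)
  = ln(0.00011167/0.0014906) / ln(0.0014906/0.0099674)
  = ln(0.0749161) / ln(0.149548)
  = -2.591386 / -1.900138 ≈ 1.363788

1.364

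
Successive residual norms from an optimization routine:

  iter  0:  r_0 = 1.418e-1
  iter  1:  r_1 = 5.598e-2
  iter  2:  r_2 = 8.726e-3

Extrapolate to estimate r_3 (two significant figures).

2.1e-4

First estimate the order: p ≈ ln(r_2/r_1) / ln(r_1/r_0) = ln(8.726e-3/5.598e-2)/ln(5.598e-2/1.418e-1) = ln(0.155877)/ln(0.394781) ≈ 1.9998.
Then r_3 ≈ r_2·(r_2/r_1)^p = 8.726e-3·(0.155877)^1.9998 = 8.726e-3·0.0243067 ≈ 0.0002121.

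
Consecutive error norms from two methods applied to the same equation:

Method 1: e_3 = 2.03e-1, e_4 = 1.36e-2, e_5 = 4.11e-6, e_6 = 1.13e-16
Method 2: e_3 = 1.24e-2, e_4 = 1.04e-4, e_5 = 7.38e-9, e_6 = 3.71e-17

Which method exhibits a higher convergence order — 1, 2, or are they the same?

1

Method 1: p ≈ ln(1.13e-16/4.11e-6)/ln(4.11e-6/1.36e-2) ≈ 3.00.
Method 2: p ≈ ln(3.71e-17/7.38e-9)/ln(7.38e-9/1.04e-4) ≈ 2.00.
Method 1 has the higher order (≈3.0 vs ≈2.0).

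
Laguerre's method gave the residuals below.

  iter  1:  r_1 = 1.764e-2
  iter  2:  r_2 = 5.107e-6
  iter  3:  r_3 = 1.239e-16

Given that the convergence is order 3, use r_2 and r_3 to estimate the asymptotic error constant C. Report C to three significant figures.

C ≈ r_3 / r_2^3
  = 1.239e-16 / (5.107e-6)^3
  = 1.239e-16 / 1.33198e-16 ≈ 0.93019

0.930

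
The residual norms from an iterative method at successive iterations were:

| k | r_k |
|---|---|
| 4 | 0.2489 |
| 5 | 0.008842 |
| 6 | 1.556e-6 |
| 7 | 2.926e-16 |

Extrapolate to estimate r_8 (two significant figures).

First estimate the order: p ≈ ln(r_7/r_6) / ln(r_6/r_5) = ln(2.926e-16/1.556e-6)/ln(1.556e-6/0.008842) = ln(1.88046e-10)/ln(0.000175978) ≈ 2.5904.
Then r_8 ≈ r_7·(r_7/r_6)^p = 2.926e-16·(1.88046e-10)^2.5904 = 2.926e-16·6.40404e-26 ≈ 1.874e-41.

1.9e-41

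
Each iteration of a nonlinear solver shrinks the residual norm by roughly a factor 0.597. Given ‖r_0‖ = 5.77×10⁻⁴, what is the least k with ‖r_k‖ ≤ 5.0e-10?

28

After k steps, ‖r_k‖ ≈ 5.77×10⁻⁴·0.597^k.
Need 0.597^k ≤ 5.0e-10/5.77×10⁻⁴ = 8.66551e-07.
k ≥ ln(8.66551e-07)/ln(0.597) = -13.9587/-0.51584 = 27.060.
Smallest integer k = 28.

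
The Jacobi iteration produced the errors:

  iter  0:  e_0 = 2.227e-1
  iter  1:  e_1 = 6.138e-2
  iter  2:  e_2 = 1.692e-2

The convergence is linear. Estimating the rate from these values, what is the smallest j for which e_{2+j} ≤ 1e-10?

15

Rate ρ ≈ e_2/e_1 = 1.692e-2/6.138e-2 = 0.2757.
After j more steps, e_{2+j} ≈ 1.692e-2·ρ^j; need ρ^j ≤ 1e-10/1.692e-2 = 5.91017e-09.
j ≥ ln(5.91017e-09)/ln(0.2757) = -18.9466/-1.28844 = 14.705.
So 15 more iterations are needed.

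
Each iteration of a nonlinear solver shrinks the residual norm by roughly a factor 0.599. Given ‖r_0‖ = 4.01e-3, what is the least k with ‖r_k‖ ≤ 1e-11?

After k steps, ‖r_k‖ ≈ 4.01e-3·0.599^k.
Need 0.599^k ≤ 1e-11/4.01e-3 = 2.49377e-09.
k ≥ ln(2.49377e-09)/ln(0.599) = -19.8095/-0.51249 = 38.653.
Smallest integer k = 39.

39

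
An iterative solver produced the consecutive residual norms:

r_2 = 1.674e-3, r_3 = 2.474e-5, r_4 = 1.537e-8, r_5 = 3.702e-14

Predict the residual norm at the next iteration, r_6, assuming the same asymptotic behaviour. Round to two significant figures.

First estimate the order: p ≈ ln(r_5/r_4) / ln(r_4/r_3) = ln(3.702e-14/1.537e-8)/ln(1.537e-8/2.474e-5) = ln(2.40859e-06)/ln(0.000621261) ≈ 1.7520.
Then r_6 ≈ r_5·(r_5/r_4)^p = 3.702e-14·(2.40859e-06)^1.7520 = 3.702e-14·1.43499e-10 ≈ 5.312e-24.

5.3e-24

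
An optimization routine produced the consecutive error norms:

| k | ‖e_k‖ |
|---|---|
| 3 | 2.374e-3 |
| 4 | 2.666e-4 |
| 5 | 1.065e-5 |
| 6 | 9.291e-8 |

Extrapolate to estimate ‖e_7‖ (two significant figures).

8.6e-11

First estimate the order: p ≈ ln(‖e_6‖/‖e_5‖) / ln(‖e_5‖/‖e_4‖) = ln(9.291e-8/1.065e-5)/ln(1.065e-5/2.666e-4) = ln(0.00872394)/ln(0.0399475) ≈ 1.4725.
Then ‖e_7‖ ≈ ‖e_6‖·(‖e_6‖/‖e_5‖)^p = 9.291e-8·(0.00872394)^1.4725 = 9.291e-8·0.000928324 ≈ 8.625e-11.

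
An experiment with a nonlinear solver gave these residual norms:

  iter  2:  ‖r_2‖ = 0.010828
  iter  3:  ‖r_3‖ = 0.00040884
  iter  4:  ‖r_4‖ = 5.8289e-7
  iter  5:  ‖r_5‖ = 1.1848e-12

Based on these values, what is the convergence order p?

Consecutive ratios: ‖r_5‖/‖r_4‖ = 1.1848e-12/5.8289e-7 = 2.03263e-06, ‖r_4‖/‖r_3‖ = 5.8289e-7/0.00040884 = 0.00142572.
p ≈ ln(2.03263e-06)/ln(0.00142572) = -13.1062/-6.5531 ≈ 2.00.
So the convergence is quadratic (order 2).

2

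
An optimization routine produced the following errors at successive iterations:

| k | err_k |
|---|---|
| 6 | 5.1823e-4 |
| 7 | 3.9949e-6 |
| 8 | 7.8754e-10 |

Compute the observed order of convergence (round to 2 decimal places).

p ≈ ln(err_8/err_7) / ln(err_7/err_6)
  = ln(7.8754e-10/3.9949e-6) / ln(3.9949e-6/5.1823e-4)
  = ln(0.000197136) / ln(0.00770874)
  = -8.53162 / -4.86540 ≈ 1.75353

1.75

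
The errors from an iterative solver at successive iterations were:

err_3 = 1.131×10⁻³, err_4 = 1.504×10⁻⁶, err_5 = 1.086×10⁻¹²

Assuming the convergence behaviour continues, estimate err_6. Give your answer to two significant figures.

First estimate the order: p ≈ ln(err_5/err_4) / ln(err_4/err_3) = ln(1.086×10⁻¹²/1.504×10⁻⁶)/ln(1.504×10⁻⁶/1.131×10⁻³) = ln(7.22074e-07)/ln(0.0013298) ≈ 2.1352.
Then err_6 ≈ err_5·(err_5/err_4)^p = 1.086×10⁻¹²·(7.22074e-07)^2.1352 = 1.086×10⁻¹²·7.70626e-14 ≈ 8.369e-26.

8.4e-26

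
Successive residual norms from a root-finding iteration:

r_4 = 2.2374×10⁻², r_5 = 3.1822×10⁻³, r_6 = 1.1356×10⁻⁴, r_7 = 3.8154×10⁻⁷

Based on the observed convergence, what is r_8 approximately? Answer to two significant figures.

First estimate the order: p ≈ ln(r_7/r_6) / ln(r_6/r_5) = ln(3.8154×10⁻⁷/1.1356×10⁻⁴)/ln(1.1356×10⁻⁴/3.1822×10⁻³) = ln(0.00335981)/ln(0.035686) ≈ 1.7089.
Then r_8 ≈ r_7·(r_7/r_6)^p = 3.8154×10⁻⁷·(0.00335981)^1.7089 = 3.8154×10⁻⁷·5.92542e-05 ≈ 2.261e-11.

2.3e-11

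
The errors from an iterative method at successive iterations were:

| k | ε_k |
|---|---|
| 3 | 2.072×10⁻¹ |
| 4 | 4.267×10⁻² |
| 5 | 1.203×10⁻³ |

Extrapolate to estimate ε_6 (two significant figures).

3.8e-7

First estimate the order: p ≈ ln(ε_5/ε_4) / ln(ε_4/ε_3) = ln(1.203×10⁻³/4.267×10⁻²)/ln(4.267×10⁻²/2.072×10⁻¹) = ln(0.0281931)/ln(0.205936) ≈ 2.2584.
Then ε_6 ≈ ε_5·(ε_5/ε_4)^p = 1.203×10⁻³·(0.0281931)^2.2584 = 1.203×10⁻³·0.000316084 ≈ 3.802e-07.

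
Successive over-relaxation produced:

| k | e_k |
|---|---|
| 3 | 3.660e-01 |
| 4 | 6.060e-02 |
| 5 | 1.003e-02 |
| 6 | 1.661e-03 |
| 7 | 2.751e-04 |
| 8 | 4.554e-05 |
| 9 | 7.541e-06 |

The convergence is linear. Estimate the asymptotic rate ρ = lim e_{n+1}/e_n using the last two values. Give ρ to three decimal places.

0.166

ρ ≈ e_9/e_8 = 7.541e-06/4.554e-05 = 0.16559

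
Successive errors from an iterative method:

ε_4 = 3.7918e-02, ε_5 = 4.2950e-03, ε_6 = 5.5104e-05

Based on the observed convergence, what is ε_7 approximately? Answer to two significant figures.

First estimate the order: p ≈ ln(ε_6/ε_5) / ln(ε_5/ε_4) = ln(5.5104e-05/4.2950e-03)/ln(4.2950e-03/3.7918e-02) = ln(0.0128298)/ln(0.113271) ≈ 2.0000.
Then ε_7 ≈ ε_6·(ε_6/ε_5)^p = 5.5104e-05·(0.0128298)^2.0000 = 5.5104e-05·0.000164604 ≈ 9.07e-09.

9.1e-9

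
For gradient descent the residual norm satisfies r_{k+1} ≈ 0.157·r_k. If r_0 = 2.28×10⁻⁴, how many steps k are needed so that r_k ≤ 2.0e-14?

After k steps, r_k ≈ 2.28×10⁻⁴·0.157^k.
Need 0.157^k ≤ 2.0e-14/2.28×10⁻⁴ = 8.77193e-11.
k ≥ ln(8.77193e-11)/ln(0.157) = -23.1569/-1.85151 = 12.507.
Smallest integer k = 13.

13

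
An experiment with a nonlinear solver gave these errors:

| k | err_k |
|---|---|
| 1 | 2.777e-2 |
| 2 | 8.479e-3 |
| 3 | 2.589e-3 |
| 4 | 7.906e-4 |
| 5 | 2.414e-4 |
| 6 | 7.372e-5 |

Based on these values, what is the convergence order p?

1

Consecutive ratios: err_6/err_5 = 7.372e-5/2.414e-4 = 0.305385, err_5/err_4 = 2.414e-4/7.906e-4 = 0.305338.
p ≈ ln(0.305385)/ln(0.305338) = -1.1862/-1.1863 ≈ 1.00.
So the convergence is linear (order 1).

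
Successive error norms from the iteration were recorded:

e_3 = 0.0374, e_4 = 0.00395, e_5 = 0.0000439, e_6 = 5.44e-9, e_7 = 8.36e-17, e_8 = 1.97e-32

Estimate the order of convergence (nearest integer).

2

Consecutive ratios: e_8/e_7 = 1.97e-32/8.36e-17 = 2.35646e-16, e_7/e_6 = 8.36e-17/5.44e-9 = 1.53676e-08.
p ≈ ln(2.35646e-16)/ln(1.53676e-08) = -35.9842/-17.9910 ≈ 2.00.
So the convergence is quadratic (order 2).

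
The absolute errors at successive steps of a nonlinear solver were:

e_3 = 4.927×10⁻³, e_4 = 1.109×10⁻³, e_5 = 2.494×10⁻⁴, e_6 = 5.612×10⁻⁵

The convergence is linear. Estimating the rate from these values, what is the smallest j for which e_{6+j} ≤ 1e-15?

17

Rate ρ ≈ e_6/e_5 = 5.612×10⁻⁵/2.494×10⁻⁴ = 0.2250.
After j more steps, e_{6+j} ≈ 5.612×10⁻⁵·ρ^j; need ρ^j ≤ 1e-15/5.612×10⁻⁵ = 1.7819e-11.
j ≥ ln(1.7819e-11)/ln(0.2250) = -24.7508/-1.49165 = 16.593.
So 17 more iterations are needed.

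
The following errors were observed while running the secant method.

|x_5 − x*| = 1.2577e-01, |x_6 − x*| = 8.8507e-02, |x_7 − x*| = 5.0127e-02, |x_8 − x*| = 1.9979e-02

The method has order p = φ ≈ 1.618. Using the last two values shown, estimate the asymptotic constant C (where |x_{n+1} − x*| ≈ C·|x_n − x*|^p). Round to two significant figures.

2.5

C ≈ |x_8 − x*| / |x_7 − x*|^1.618
  = 1.9979e-02 / (5.0127e-02)^1.618
  = 1.9979e-02 / 0.00788344 ≈ 2.5343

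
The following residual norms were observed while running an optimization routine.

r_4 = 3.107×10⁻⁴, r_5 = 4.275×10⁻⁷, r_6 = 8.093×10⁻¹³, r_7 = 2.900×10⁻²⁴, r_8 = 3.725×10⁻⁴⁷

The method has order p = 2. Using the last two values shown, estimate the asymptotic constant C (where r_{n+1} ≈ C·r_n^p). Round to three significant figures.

4.43

C ≈ r_8 / r_7^2
  = 3.725×10⁻⁴⁷ / (2.900×10⁻²⁴)^2
  = 3.725×10⁻⁴⁷ / 8.41e-48 ≈ 4.4293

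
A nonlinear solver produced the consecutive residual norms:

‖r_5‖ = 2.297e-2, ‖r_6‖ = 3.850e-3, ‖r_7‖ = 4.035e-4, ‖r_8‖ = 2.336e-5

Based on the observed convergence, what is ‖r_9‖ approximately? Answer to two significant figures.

First estimate the order: p ≈ ln(‖r_8‖/‖r_7‖) / ln(‖r_7‖/‖r_6‖) = ln(2.336e-5/4.035e-4)/ln(4.035e-4/3.850e-3) = ln(0.0578934)/ln(0.104805) ≈ 1.2631.
Then ‖r_9‖ ≈ ‖r_8‖·(‖r_8‖/‖r_7‖)^p = 2.336e-5·(0.0578934)^1.2631 = 2.336e-5·0.0273575 ≈ 6.391e-07.

6.4e-7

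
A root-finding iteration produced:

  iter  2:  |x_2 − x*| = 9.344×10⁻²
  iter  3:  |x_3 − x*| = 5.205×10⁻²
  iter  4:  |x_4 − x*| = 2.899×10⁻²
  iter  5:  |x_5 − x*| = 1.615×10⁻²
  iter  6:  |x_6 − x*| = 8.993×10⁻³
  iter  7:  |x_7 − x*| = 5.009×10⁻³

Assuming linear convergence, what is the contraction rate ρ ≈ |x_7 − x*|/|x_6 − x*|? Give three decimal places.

ρ ≈ |x_7 − x*|/|x_6 − x*| = 5.009×10⁻³/8.993×10⁻³ = 0.55699

0.557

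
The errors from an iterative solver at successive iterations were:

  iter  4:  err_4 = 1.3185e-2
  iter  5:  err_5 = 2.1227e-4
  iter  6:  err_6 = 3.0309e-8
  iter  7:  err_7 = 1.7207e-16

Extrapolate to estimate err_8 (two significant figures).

3.6e-34

First estimate the order: p ≈ ln(err_7/err_6) / ln(err_6/err_5) = ln(1.7207e-16/3.0309e-8)/ln(3.0309e-8/2.1227e-4) = ln(5.67719e-09)/ln(0.000142785) ≈ 2.1444.
Then err_8 ≈ err_7·(err_7/err_6)^p = 1.7207e-16·(5.67719e-09)^2.1444 = 1.7207e-16·2.07761e-18 ≈ 3.575e-34.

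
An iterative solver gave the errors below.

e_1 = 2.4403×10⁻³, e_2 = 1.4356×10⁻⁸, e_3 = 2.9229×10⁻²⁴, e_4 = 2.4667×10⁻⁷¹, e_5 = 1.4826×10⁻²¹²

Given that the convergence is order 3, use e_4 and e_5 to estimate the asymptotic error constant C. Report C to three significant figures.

0.988

C ≈ e_5 / e_4^3
  = 1.4826×10⁻²¹² / (2.4667×10⁻⁷¹)^3
  = 1.4826×10⁻²¹² / 1.50089e-212 ≈ 0.98781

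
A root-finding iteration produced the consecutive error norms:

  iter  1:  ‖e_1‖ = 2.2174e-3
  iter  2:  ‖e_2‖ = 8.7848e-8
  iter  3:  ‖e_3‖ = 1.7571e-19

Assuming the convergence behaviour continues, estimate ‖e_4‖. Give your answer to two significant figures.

1.4e-50

First estimate the order: p ≈ ln(‖e_3‖/‖e_2‖) / ln(‖e_2‖/‖e_1‖) = ln(1.7571e-19/8.7848e-8)/ln(8.7848e-8/2.2174e-3) = ln(2.00016e-12)/ln(3.96176e-05) ≈ 2.6576.
Then ‖e_4‖ ≈ ‖e_3‖·(‖e_3‖/‖e_2‖)^p = 1.7571e-19·(2.00016e-12)^2.6576 = 1.7571e-19·8.10792e-32 ≈ 1.425e-50.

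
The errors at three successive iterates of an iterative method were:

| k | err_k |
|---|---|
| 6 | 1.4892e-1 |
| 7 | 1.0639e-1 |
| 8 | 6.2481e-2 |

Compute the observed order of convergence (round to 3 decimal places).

1.583

p ≈ ln(err_8/err_7) / ln(err_7/err_6)
  = ln(6.2481e-2/1.0639e-1) / ln(1.0639e-1/1.4892e-1)
  = ln(0.587283) / ln(0.71441)
  = -0.532248 / -0.336298 ≈ 1.582668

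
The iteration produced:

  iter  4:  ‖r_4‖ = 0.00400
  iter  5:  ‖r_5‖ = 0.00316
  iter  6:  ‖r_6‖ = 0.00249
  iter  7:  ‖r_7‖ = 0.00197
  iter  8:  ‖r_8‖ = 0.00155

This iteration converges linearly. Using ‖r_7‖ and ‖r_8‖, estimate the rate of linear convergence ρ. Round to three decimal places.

0.787

ρ ≈ ‖r_8‖/‖r_7‖ = 0.00155/0.00197 = 0.78680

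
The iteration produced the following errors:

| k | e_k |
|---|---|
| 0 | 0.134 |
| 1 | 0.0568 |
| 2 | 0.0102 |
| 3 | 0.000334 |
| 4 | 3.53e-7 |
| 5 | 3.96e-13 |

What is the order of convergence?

2

Consecutive ratios: e_5/e_4 = 3.96e-13/3.53e-7 = 1.12181e-06, e_4/e_3 = 3.53e-7/0.000334 = 0.00105689.
p ≈ ln(1.12181e-06)/ln(0.00105689) = -13.7006/-6.8524 ≈ 2.00.
So the convergence is quadratic (order 2).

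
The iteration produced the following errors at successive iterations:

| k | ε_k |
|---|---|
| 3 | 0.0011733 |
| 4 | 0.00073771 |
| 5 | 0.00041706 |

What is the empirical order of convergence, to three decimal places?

1.229

p ≈ ln(ε_5/ε_4) / ln(ε_4/ε_3)
  = ln(0.00041706/0.00073771) / ln(0.00073771/0.0011733)
  = ln(0.565344) / ln(0.628748)
  = -0.570321 / -0.464025 ≈ 1.229074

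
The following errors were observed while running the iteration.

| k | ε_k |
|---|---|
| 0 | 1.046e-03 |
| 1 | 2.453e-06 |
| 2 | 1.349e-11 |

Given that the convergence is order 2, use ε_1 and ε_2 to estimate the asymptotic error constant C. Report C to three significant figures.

2.24

C ≈ ε_2 / ε_1^2
  = 1.349e-11 / (2.453e-06)^2
  = 1.349e-11 / 6.01721e-12 ≈ 2.2419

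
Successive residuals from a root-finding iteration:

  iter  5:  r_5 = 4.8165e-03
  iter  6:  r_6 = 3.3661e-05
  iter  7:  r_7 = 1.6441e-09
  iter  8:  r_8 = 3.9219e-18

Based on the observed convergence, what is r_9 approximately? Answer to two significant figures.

2.2e-35

First estimate the order: p ≈ ln(r_8/r_7) / ln(r_7/r_6) = ln(3.9219e-18/1.6441e-09)/ln(1.6441e-09/3.3661e-05) = ln(2.38544e-09)/ln(4.88429e-05) ≈ 2.0000.
Then r_9 ≈ r_8·(r_8/r_7)^p = 3.9219e-18·(2.38544e-09)^2.0000 = 3.9219e-18·5.69032e-18 ≈ 2.232e-35.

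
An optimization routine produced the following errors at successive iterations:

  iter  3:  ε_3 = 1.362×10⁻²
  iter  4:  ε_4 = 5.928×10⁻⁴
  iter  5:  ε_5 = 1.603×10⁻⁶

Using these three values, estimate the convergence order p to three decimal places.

p ≈ ln(ε_5/ε_4) / ln(ε_4/ε_3)
  = ln(1.603×10⁻⁶/5.928×10⁻⁴) / ln(5.928×10⁻⁴/1.362×10⁻²)
  = ln(0.00270412) / ln(0.0435242)
  = -5.912979 / -3.134438 ≈ 1.886456

1.886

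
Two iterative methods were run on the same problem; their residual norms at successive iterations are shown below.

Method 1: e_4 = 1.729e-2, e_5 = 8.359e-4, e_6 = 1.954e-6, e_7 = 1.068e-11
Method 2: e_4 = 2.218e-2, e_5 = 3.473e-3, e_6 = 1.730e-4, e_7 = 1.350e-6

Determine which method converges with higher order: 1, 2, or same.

Method 1: p ≈ ln(1.068e-11/1.954e-6)/ln(1.954e-6/8.359e-4) ≈ 2.00.
Method 2: p ≈ ln(1.350e-6/1.730e-4)/ln(1.730e-4/3.473e-3) ≈ 1.62.
Method 1 has the higher order (≈2.0 vs ≈1.6).

1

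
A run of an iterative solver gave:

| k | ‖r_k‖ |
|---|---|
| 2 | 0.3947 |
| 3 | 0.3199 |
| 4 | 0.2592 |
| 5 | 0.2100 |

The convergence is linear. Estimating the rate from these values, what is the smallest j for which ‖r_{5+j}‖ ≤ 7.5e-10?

Rate ρ ≈ ‖r_5‖/‖r_4‖ = 0.2100/0.2592 = 0.8102.
After j more steps, ‖r_{5+j}‖ ≈ 0.2100·ρ^j; need ρ^j ≤ 7.5e-10/0.2100 = 3.57143e-09.
j ≥ ln(3.57143e-09)/ln(0.8102) = -19.4503/-0.21047 = 92.414.
So 93 more iterations are needed.

93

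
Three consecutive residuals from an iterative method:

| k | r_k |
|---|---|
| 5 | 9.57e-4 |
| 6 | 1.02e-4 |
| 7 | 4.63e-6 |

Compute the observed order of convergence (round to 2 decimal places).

p ≈ ln(r_7/r_6) / ln(r_6/r_5)
  = ln(4.63e-6/1.02e-4) / ln(1.02e-4/9.57e-4)
  = ln(0.0453922) / ln(0.106583)
  = -3.09241 / -2.23883 ≈ 1.38126

1.38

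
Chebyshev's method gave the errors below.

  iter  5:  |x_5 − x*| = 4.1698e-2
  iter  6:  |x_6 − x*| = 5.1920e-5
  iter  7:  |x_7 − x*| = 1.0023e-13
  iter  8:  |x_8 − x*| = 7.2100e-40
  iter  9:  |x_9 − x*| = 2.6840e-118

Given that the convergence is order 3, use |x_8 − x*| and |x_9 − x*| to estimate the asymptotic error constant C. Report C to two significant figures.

0.72

C ≈ |x_9 − x*| / |x_8 − x*|^3
  = 2.6840e-118 / (7.2100e-40)^3
  = 2.6840e-118 / 3.74805e-118 ≈ 0.71611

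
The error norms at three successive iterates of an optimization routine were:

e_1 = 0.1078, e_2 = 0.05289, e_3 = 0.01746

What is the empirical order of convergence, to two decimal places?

1.56

p ≈ ln(e_3/e_2) / ln(e_2/e_1)
  = ln(0.01746/0.05289) / ln(0.05289/0.1078)
  = ln(0.330119) / ln(0.490631)
  = -1.10830 / -0.71206 ≈ 1.55647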